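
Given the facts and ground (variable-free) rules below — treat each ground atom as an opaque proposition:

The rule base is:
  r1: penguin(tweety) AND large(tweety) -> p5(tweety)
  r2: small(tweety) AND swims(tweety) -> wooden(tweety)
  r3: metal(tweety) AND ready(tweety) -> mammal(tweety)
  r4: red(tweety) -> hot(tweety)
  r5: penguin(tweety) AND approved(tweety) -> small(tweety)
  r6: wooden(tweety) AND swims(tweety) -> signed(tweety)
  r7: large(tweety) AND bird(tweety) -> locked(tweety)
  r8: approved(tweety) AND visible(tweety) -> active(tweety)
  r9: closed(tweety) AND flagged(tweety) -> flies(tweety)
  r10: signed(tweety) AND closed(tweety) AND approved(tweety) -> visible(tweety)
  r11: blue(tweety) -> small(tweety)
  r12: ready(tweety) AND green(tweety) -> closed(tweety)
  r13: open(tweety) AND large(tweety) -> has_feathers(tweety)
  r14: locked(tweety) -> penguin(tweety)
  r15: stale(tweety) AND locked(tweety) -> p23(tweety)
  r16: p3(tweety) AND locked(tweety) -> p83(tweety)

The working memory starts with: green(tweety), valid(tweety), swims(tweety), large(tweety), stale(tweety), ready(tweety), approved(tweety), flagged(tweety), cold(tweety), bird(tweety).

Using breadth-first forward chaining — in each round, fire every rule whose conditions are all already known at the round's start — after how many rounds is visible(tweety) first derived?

Round 1: r7 [large(tweety) AND bird(tweety) -> locked(tweety)]; r12 [ready(tweety) AND green(tweety) -> closed(tweety)]. New: locked(tweety), closed(tweety).
Round 2: r9 [closed(tweety) AND flagged(tweety) -> flies(tweety)]; r14 [locked(tweety) -> penguin(tweety)]; r15 [stale(tweety) AND locked(tweety) -> p23(tweety)]. New: flies(tweety), penguin(tweety), p23(tweety).
Round 3: r1 [penguin(tweety) AND large(tweety) -> p5(tweety)]; r5 [penguin(tweety) AND approved(tweety) -> small(tweety)]. New: p5(tweety), small(tweety).
Round 4: r2 [small(tweety) AND swims(tweety) -> wooden(tweety)]. New: wooden(tweety).
Round 5: r6 [wooden(tweety) AND swims(tweety) -> signed(tweety)]. New: signed(tweety).
Round 6: r10 [signed(tweety) AND closed(tweety) AND approved(tweety) -> visible(tweety)]. New: visible(tweety).
visible(tweety) first appears in round 6.

6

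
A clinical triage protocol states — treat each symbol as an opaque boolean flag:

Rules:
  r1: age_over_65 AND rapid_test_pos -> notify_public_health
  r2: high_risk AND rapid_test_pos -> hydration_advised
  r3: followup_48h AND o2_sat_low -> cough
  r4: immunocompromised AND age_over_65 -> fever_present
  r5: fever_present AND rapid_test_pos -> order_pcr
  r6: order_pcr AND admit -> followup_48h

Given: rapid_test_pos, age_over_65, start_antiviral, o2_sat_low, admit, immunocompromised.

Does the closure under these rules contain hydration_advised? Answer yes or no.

no

Round 1: r1 [age_over_65 AND rapid_test_pos -> notify_public_health]; r4 [immunocompromised AND age_over_65 -> fever_present]. New: notify_public_health, fever_present.
Round 2: r5 [fever_present AND rapid_test_pos -> order_pcr]. New: order_pcr.
Round 3: r6 [order_pcr AND admit -> followup_48h]. New: followup_48h.
Round 4: r3 [followup_48h AND o2_sat_low -> cough]. New: cough.
Fixed point reached. hydration_advised is concluded only by r2; r2 needs high_risk (never derived).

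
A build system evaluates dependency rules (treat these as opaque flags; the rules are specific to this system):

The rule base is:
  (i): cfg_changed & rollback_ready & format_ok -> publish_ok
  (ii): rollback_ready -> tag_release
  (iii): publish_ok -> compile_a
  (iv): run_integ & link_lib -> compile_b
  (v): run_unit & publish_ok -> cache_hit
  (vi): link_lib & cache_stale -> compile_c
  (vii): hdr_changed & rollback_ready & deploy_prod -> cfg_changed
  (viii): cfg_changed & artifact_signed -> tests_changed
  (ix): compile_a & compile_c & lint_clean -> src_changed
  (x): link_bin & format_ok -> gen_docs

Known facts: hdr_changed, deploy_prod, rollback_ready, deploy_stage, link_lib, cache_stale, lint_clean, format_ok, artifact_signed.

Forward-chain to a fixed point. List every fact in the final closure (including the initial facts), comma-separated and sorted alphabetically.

Round 1: (ii) [rollback_ready -> tag_release]; (vi) [link_lib & cache_stale -> compile_c]; (vii) [hdr_changed & rollback_ready & deploy_prod -> cfg_changed]. New: tag_release, compile_c, cfg_changed.
Round 2: (i) [cfg_changed & rollback_ready & format_ok -> publish_ok]; (viii) [cfg_changed & artifact_signed -> tests_changed]. New: publish_ok, tests_changed.
Round 3: (iii) [publish_ok -> compile_a]. New: compile_a.
Round 4: (ix) [compile_a & compile_c & lint_clean -> src_changed]. New: src_changed.

artifact_signed, cache_stale, cfg_changed, compile_a, compile_c, deploy_prod, deploy_stage, format_ok, hdr_changed, link_lib, lint_clean, publish_ok, rollback_ready, src_changed, tag_release, tests_changed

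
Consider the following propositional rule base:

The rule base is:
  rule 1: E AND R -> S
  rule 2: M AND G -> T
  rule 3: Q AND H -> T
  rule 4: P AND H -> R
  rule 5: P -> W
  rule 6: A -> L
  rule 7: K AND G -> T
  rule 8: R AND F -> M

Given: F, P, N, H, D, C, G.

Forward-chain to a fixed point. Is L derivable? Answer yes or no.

Round 1: rule 4 [P AND H -> R]; rule 5 [P -> W]. New: R, W.
Round 2: rule 8 [R AND F -> M]. New: M.
Round 3: rule 2 [M AND G -> T]. New: T.
Fixed point reached. L is concluded only by rule 6; rule 6 needs A (never derived).

no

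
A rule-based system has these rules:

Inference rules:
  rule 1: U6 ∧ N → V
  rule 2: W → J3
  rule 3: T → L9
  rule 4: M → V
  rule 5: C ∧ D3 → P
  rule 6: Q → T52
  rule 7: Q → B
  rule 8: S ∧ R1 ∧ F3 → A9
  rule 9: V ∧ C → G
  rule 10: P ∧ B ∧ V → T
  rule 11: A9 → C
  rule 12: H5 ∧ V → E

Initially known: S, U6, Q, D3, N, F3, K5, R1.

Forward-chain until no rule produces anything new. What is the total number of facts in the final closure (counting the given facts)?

17

Round 1: rule 1 [U6 ∧ N → V]; rule 6 [Q → T52]; rule 7 [Q → B]; rule 8 [S ∧ R1 ∧ F3 → A9]. Adds V, T52, B, A9.
Round 2: rule 11 [A9 → C]. Adds C.
Round 3: rule 5 [C ∧ D3 → P]; rule 9 [V ∧ C → G]. Adds P, G.
Round 4: rule 10 [P ∧ B ∧ V → T]. Adds T.
Round 5: rule 3 [T → L9]. Adds L9.
Closure: {A9, B, C, D3, F3, G, K5, L9, N, P, Q, R1, S, T, T52, U6, V} — 17 facts.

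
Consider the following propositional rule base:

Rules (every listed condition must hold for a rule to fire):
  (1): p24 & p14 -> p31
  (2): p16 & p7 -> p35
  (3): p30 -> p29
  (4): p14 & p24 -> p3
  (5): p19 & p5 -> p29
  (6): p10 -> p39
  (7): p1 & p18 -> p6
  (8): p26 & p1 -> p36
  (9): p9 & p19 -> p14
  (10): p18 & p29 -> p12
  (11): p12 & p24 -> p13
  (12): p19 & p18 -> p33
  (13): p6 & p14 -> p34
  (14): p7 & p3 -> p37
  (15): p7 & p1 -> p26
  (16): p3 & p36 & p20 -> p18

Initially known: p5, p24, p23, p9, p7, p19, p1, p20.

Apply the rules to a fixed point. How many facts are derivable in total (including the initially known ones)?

21

Round 1 fires (5), (9), (15), giving p29, p14, p26.
Round 2 fires (1), (4), (8), giving p31, p3, p36.
Round 3 fires (14), (16), giving p37, p18.
Round 4 fires (7), (10), (12), giving p6, p12, p33.
Round 5 fires (11), (13), giving p13, p34.
Closure: {p1, p12, p13, p14, p18, p19, p20, p23, p24, p26, p29, p3, p31, p33, p34, p36, p37, p5, p6, p7, p9} — 21 facts.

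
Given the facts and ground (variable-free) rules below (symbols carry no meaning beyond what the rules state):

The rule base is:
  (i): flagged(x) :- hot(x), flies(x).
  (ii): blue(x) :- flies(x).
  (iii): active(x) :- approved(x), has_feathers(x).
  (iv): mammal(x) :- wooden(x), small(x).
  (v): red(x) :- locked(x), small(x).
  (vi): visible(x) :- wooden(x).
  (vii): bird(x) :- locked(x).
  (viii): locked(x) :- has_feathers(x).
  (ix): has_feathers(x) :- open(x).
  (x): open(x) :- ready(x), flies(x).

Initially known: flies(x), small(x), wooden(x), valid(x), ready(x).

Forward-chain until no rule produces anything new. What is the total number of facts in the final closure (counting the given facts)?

13

Round 1 — (ii), (iv), (vi), (x), derive blue(x), mammal(x), visible(x), open(x).
Round 2 — (ix), derive has_feathers(x).
Round 3 — (viii), derive locked(x).
Round 4 — (v), (vii), derive red(x), bird(x).
Closure: {bird(x), blue(x), flies(x), has_feathers(x), locked(x), mammal(x), open(x), ready(x), red(x), small(x), valid(x), visible(x), wooden(x)} — 13 facts.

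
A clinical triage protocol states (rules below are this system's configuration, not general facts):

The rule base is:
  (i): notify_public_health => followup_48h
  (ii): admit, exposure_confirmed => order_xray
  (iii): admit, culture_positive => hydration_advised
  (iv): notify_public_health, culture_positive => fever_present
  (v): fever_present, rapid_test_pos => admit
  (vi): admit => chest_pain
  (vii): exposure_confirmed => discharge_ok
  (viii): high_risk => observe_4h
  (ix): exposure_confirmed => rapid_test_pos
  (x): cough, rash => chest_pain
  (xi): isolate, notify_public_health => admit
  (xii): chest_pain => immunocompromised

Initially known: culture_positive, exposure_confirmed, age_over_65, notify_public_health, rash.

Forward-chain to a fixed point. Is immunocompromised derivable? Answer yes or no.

Round 1: (i) [notify_public_health => followup_48h]; (iv) [notify_public_health, culture_positive => fever_present]; (vii) [exposure_confirmed => discharge_ok]; (ix) [exposure_confirmed => rapid_test_pos]. New: followup_48h, fever_present, discharge_ok, rapid_test_pos.
Round 2: (v) [fever_present, rapid_test_pos => admit]. New: admit.
Round 3: (ii) [admit, exposure_confirmed => order_xray]; (iii) [admit, culture_positive => hydration_advised]; (vi) [admit => chest_pain]. New: order_xray, hydration_advised, chest_pain.
Round 4: (xii) [chest_pain => immunocompromised]. New: immunocompromised.
immunocompromised appears in round 4, so it is derivable.

yes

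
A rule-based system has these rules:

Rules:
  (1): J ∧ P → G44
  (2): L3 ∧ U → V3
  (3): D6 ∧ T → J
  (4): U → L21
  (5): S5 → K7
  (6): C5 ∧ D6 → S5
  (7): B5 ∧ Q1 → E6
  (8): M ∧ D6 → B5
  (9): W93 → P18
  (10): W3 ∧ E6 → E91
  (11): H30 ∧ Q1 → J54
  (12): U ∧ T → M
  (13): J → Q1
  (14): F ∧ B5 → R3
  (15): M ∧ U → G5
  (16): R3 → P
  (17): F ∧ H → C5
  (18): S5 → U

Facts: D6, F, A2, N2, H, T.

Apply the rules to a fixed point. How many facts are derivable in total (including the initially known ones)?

Round 1 — (3), (17), derive J, C5.
Round 2 — (6), (13), derive S5, Q1.
Round 3 — (5), (18), derive K7, U.
Round 4 — (4), (12), derive L21, M.
Round 5 — (8), (15), derive B5, G5.
Round 6 — (7), (14), derive E6, R3.
Round 7 — (16), derive P.
Round 8 — (1), derive G44.
Closure: {A2, B5, C5, D6, E6, F, G44, G5, H, J, K7, L21, M, N2, P, Q1, R3, S5, T, U} — 20 facts.

20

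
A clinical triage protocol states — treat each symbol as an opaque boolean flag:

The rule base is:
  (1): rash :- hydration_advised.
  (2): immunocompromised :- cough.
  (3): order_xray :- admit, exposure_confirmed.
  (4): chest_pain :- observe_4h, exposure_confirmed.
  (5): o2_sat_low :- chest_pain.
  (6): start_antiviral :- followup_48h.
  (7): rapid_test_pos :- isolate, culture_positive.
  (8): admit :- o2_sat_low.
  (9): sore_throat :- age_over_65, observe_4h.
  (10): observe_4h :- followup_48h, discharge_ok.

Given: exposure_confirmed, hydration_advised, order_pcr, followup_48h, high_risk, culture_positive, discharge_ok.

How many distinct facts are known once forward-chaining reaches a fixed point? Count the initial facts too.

Round 1 — (1), (6), (10), derive rash, start_antiviral, observe_4h.
Round 2 — (4), derive chest_pain.
Round 3 — (5), derive o2_sat_low.
Round 4 — (8), derive admit.
Round 5 — (3), derive order_xray.
Closure: {admit, chest_pain, culture_positive, discharge_ok, exposure_confirmed, followup_48h, high_risk, hydration_advised, o2_sat_low, observe_4h, order_pcr, order_xray, rash, start_antiviral} — 14 facts.

14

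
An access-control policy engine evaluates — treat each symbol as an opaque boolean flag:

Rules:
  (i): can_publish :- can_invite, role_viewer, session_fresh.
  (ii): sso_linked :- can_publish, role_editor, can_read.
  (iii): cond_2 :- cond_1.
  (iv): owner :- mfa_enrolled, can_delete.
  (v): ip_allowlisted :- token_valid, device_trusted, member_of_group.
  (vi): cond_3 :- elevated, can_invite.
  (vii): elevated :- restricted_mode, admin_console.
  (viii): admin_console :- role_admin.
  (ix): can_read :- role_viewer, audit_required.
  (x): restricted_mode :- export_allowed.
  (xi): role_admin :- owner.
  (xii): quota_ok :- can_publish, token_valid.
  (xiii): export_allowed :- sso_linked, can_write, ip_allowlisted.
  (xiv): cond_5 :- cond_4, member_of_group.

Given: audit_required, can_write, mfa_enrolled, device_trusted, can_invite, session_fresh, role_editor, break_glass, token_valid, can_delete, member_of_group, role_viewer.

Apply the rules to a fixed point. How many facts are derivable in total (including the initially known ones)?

24

Round 1: (i) [can_publish :- can_invite, role_viewer, session_fresh.]; (iv) [owner :- mfa_enrolled, can_delete.]; (v) [ip_allowlisted :- token_valid, device_trusted, member_of_group.]; (ix) [can_read :- role_viewer, audit_required.]. New: can_publish, owner, ip_allowlisted, can_read.
Round 2: (ii) [sso_linked :- can_publish, role_editor, can_read.]; (xi) [role_admin :- owner.]; (xii) [quota_ok :- can_publish, token_valid.]. New: sso_linked, role_admin, quota_ok.
Round 3: (viii) [admin_console :- role_admin.]; (xiii) [export_allowed :- sso_linked, can_write, ip_allowlisted.]. New: admin_console, export_allowed.
Round 4: (x) [restricted_mode :- export_allowed.]. New: restricted_mode.
Round 5: (vii) [elevated :- restricted_mode, admin_console.]. New: elevated.
Round 6: (vi) [cond_3 :- elevated, can_invite.]. New: cond_3.
Closure: {admin_console, audit_required, break_glass, can_delete, can_invite, can_publish, can_read, can_write, cond_3, device_trusted, elevated, export_allowed, ip_allowlisted, member_of_group, mfa_enrolled, owner, quota_ok, restricted_mode, role_admin, role_editor, role_viewer, session_fresh, sso_linked, token_valid} — 24 facts.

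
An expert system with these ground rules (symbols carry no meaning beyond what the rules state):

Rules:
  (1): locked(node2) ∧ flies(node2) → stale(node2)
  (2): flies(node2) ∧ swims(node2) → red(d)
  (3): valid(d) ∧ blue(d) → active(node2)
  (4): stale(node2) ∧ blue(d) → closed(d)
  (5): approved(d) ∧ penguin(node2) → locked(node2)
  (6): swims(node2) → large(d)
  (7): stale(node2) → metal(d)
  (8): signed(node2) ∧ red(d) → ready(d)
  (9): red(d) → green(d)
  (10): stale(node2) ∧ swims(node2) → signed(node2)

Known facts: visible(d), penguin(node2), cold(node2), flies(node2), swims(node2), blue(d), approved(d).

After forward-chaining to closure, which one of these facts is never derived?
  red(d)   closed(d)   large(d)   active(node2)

Round 1: (2) [flies(node2) ∧ swims(node2) → red(d)]; (5) [approved(d) ∧ penguin(node2) → locked(node2)]; (6) [swims(node2) → large(d)]. Adds red(d), locked(node2), large(d).
Round 2: (1) [locked(node2) ∧ flies(node2) → stale(node2)]; (9) [red(d) → green(d)]. Adds stale(node2), green(d).
Round 3: (4) [stale(node2) ∧ blue(d) → closed(d)]; (7) [stale(node2) → metal(d)]; (10) [stale(node2) ∧ swims(node2) → signed(node2)]. Adds closed(d), metal(d), signed(node2).
Round 4: (8) [signed(node2) ∧ red(d) → ready(d)]. Adds ready(d).
Derived: closed(d) (round 3), red(d) (round 1), large(d) (round 1). active(node2) never appears in any round.

active(node2)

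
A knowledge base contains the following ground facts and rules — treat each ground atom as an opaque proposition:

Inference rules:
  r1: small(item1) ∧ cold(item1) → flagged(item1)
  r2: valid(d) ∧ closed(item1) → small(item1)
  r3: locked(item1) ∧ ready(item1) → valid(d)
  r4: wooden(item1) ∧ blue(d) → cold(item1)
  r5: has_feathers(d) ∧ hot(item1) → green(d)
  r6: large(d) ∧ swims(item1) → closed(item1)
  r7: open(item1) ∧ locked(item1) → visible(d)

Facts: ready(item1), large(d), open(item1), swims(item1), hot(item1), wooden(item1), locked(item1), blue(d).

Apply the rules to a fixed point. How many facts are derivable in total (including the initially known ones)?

14

Round 1: r3 [locked(item1) ∧ ready(item1) → valid(d)]; r4 [wooden(item1) ∧ blue(d) → cold(item1)]; r6 [large(d) ∧ swims(item1) → closed(item1)]; r7 [open(item1) ∧ locked(item1) → visible(d)]. Adds valid(d), cold(item1), closed(item1), visible(d).
Round 2: r2 [valid(d) ∧ closed(item1) → small(item1)]. Adds small(item1).
Round 3: r1 [small(item1) ∧ cold(item1) → flagged(item1)]. Adds flagged(item1).
Closure: {blue(d), closed(item1), cold(item1), flagged(item1), hot(item1), large(d), locked(item1), open(item1), ready(item1), small(item1), swims(item1), valid(d), visible(d), wooden(item1)} — 14 facts.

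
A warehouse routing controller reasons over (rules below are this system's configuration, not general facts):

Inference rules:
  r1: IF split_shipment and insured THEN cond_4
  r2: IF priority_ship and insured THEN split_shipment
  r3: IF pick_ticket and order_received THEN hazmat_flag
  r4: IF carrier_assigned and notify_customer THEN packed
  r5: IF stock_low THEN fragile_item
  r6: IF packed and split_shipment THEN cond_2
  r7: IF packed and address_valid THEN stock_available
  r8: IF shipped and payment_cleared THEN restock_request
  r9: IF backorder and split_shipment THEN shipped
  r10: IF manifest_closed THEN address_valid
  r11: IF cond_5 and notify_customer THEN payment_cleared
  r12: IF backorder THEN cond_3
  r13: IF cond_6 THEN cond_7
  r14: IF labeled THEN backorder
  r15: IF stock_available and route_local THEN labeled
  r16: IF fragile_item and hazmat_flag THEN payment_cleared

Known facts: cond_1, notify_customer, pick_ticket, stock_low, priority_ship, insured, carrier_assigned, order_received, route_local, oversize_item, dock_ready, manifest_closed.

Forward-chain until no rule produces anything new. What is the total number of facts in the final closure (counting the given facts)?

26

[1] r2 [IF priority_ship and insured THEN split_shipment]; r3 [IF pick_ticket and order_received THEN hazmat_flag]; r4 [IF carrier_assigned and notify_customer THEN packed]; r5 [IF stock_low THEN fragile_item]; r10 [IF manifest_closed THEN address_valid]. ⇒ new: split_shipment, hazmat_flag, packed, fragile_item, address_valid.
[2] r1 [IF split_shipment and insured THEN cond_4]; r6 [IF packed and split_shipment THEN cond_2]; r7 [IF packed and address_valid THEN stock_available]; r16 [IF fragile_item and hazmat_flag THEN payment_cleared]. ⇒ new: cond_4, cond_2, stock_available, payment_cleared.
[3] r15 [IF stock_available and route_local THEN labeled]. ⇒ new: labeled.
[4] r14 [IF labeled THEN backorder]. ⇒ new: backorder.
[5] r9 [IF backorder and split_shipment THEN shipped]; r12 [IF backorder THEN cond_3]. ⇒ new: shipped, cond_3.
[6] r8 [IF shipped and payment_cleared THEN restock_request]. ⇒ new: restock_request.
Closure: {address_valid, backorder, carrier_assigned, cond_1, cond_2, cond_3, cond_4, dock_ready, fragile_item, hazmat_flag, insured, labeled, manifest_closed, notify_customer, order_received, oversize_item, packed, payment_cleared, pick_ticket, priority_ship, restock_request, route_local, shipped, split_shipment, stock_available, stock_low} — 26 facts.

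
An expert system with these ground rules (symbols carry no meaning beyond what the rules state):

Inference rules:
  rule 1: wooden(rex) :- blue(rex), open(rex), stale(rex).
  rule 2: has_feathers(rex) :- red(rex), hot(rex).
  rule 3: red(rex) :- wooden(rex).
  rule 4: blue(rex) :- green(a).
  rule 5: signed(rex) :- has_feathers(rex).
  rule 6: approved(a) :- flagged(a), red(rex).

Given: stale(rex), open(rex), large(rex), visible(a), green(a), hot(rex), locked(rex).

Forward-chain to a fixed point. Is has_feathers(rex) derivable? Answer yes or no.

yes

[1] rule 4 [blue(rex) :- green(a).]. ⇒ new: blue(rex).
[2] rule 1 [wooden(rex) :- blue(rex), open(rex), stale(rex).]. ⇒ new: wooden(rex).
[3] rule 3 [red(rex) :- wooden(rex).]. ⇒ new: red(rex).
[4] rule 2 [has_feathers(rex) :- red(rex), hot(rex).]. ⇒ new: has_feathers(rex).
[5] rule 5 [signed(rex) :- has_feathers(rex).]. ⇒ new: signed(rex).
has_feathers(rex) appears in round 4, so it is derivable.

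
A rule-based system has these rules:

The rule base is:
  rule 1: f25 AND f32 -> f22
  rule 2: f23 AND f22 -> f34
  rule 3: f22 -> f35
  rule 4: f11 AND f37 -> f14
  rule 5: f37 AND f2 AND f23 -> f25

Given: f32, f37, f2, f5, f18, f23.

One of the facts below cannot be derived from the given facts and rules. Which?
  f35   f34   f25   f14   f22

[1] rule 5 [f37 AND f2 AND f23 -> f25]. ⇒ new: f25.
[2] rule 1 [f25 AND f32 -> f22]. ⇒ new: f22.
[3] rule 2 [f23 AND f22 -> f34]; rule 3 [f22 -> f35]. ⇒ new: f34, f35.
Derived: f22 (round 2), f35 (round 3), f34 (round 3), f25 (round 1). f14 never appears in any round.

f14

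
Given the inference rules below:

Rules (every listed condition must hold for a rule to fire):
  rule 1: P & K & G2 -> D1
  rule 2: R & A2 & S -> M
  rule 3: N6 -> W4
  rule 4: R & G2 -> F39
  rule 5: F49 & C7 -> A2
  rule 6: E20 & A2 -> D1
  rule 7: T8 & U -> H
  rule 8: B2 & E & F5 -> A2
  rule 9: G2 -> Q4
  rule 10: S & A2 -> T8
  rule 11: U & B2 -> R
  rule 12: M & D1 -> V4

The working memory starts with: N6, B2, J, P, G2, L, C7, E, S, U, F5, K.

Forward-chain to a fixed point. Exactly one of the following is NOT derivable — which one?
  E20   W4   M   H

Round 1: rule 1 [P & K & G2 -> D1]; rule 3 [N6 -> W4]; rule 8 [B2 & E & F5 -> A2]; rule 9 [G2 -> Q4]; rule 11 [U & B2 -> R]. Adds D1, W4, A2, Q4, R.
Round 2: rule 2 [R & A2 & S -> M]; rule 4 [R & G2 -> F39]; rule 10 [S & A2 -> T8]. Adds M, F39, T8.
Round 3: rule 7 [T8 & U -> H]; rule 12 [M & D1 -> V4]. Adds H, V4.
Derived: W4 (round 1), M (round 2), H (round 3). E20 never appears in any round.

E20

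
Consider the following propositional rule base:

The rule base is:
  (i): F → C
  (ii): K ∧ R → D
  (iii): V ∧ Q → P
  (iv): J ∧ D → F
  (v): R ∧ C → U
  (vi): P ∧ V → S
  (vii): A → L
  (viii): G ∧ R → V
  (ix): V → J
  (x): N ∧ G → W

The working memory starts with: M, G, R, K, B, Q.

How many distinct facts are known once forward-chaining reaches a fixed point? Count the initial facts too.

14

[1] (ii) [K ∧ R → D]; (viii) [G ∧ R → V]. ⇒ new: D, V.
[2] (iii) [V ∧ Q → P]; (ix) [V → J]. ⇒ new: P, J.
[3] (iv) [J ∧ D → F]; (vi) [P ∧ V → S]. ⇒ new: F, S.
[4] (i) [F → C]. ⇒ new: C.
[5] (v) [R ∧ C → U]. ⇒ new: U.
Closure: {B, C, D, F, G, J, K, M, P, Q, R, S, U, V} — 14 facts.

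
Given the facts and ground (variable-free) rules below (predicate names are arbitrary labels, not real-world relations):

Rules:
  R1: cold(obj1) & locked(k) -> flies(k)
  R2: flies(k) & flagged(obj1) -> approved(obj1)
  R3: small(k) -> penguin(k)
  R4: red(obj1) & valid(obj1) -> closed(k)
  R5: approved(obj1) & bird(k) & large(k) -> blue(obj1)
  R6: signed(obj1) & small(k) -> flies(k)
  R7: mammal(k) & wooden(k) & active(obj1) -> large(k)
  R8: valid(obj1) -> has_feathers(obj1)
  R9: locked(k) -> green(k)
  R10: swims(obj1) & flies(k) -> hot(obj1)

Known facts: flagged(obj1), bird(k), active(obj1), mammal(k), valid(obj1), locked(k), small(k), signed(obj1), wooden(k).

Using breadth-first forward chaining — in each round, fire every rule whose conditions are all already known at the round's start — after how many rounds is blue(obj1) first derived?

3

Round 1 — R3, R6, R7, R8, R9, derive penguin(k), flies(k), large(k), has_feathers(obj1), green(k).
Round 2 — R2, derive approved(obj1).
Round 3 — R5, derive blue(obj1).
blue(obj1) first appears in round 3.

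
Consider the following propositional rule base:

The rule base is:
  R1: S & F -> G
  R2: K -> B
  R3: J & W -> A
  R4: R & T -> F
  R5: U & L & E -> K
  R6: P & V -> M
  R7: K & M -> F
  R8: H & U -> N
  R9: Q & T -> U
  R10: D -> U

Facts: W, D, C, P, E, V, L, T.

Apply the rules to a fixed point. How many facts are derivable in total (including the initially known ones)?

Round 1: R6 [P & V -> M]; R10 [D -> U]. Adds M, U.
Round 2: R5 [U & L & E -> K]. Adds K.
Round 3: R2 [K -> B]; R7 [K & M -> F]. Adds B, F.
Closure: {B, C, D, E, F, K, L, M, P, T, U, V, W} — 13 facts.

13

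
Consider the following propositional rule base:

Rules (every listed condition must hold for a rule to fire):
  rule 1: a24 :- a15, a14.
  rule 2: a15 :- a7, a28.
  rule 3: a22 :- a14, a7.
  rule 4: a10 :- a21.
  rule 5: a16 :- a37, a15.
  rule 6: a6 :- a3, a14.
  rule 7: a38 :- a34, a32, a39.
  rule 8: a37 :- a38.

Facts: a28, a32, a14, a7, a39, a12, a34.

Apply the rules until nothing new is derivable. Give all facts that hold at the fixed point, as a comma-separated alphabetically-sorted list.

a12, a14, a15, a16, a22, a24, a28, a32, a34, a37, a38, a39, a7

Round 1 fires rule 2, rule 3, rule 7, giving a15, a22, a38.
Round 2 fires rule 1, rule 8, giving a24, a37.
Round 3 fires rule 5, giving a16.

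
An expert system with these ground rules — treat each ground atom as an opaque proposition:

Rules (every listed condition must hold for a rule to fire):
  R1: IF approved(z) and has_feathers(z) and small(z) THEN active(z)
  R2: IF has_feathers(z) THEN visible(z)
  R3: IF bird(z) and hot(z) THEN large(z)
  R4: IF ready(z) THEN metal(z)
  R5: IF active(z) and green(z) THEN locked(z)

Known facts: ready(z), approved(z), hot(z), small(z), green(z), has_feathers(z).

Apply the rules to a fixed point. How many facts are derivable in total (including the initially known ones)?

10

Round 1: R1 [IF approved(z) and has_feathers(z) and small(z) THEN active(z)]; R2 [IF has_feathers(z) THEN visible(z)]; R4 [IF ready(z) THEN metal(z)]. New: active(z), visible(z), metal(z).
Round 2: R5 [IF active(z) and green(z) THEN locked(z)]. New: locked(z).
Closure: {active(z), approved(z), green(z), has_feathers(z), hot(z), locked(z), metal(z), ready(z), small(z), visible(z)} — 10 facts.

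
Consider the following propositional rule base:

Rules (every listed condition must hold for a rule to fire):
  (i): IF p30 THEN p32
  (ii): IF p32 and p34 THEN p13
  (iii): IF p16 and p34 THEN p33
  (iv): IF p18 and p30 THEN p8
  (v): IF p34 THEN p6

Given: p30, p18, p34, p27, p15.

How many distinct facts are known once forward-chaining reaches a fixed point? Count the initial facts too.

Round 1 fires (i), (iv), (v), giving p32, p8, p6.
Round 2 fires (ii), giving p13.
Closure: {p13, p15, p18, p27, p30, p32, p34, p6, p8} — 9 facts.

9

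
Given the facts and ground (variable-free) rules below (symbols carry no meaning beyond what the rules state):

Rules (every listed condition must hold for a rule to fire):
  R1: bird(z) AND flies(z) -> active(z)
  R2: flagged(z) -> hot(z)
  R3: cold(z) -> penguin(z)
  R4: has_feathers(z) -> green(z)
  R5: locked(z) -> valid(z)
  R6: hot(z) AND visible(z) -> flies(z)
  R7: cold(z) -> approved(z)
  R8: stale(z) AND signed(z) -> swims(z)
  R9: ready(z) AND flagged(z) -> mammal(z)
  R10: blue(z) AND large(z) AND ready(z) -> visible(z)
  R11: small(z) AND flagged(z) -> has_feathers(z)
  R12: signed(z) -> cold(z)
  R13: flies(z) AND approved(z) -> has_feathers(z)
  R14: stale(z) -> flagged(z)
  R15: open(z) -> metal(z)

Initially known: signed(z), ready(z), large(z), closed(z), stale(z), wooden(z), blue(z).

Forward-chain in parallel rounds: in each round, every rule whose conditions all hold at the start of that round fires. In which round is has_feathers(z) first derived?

4

[1] R8 [stale(z) AND signed(z) -> swims(z)]; R10 [blue(z) AND large(z) AND ready(z) -> visible(z)]; R12 [signed(z) -> cold(z)]; R14 [stale(z) -> flagged(z)]. ⇒ new: swims(z), visible(z), cold(z), flagged(z).
[2] R2 [flagged(z) -> hot(z)]; R3 [cold(z) -> penguin(z)]; R7 [cold(z) -> approved(z)]; R9 [ready(z) AND flagged(z) -> mammal(z)]. ⇒ new: hot(z), penguin(z), approved(z), mammal(z).
[3] R6 [hot(z) AND visible(z) -> flies(z)]. ⇒ new: flies(z).
[4] R13 [flies(z) AND approved(z) -> has_feathers(z)]. ⇒ new: has_feathers(z).
has_feathers(z) first appears in round 4.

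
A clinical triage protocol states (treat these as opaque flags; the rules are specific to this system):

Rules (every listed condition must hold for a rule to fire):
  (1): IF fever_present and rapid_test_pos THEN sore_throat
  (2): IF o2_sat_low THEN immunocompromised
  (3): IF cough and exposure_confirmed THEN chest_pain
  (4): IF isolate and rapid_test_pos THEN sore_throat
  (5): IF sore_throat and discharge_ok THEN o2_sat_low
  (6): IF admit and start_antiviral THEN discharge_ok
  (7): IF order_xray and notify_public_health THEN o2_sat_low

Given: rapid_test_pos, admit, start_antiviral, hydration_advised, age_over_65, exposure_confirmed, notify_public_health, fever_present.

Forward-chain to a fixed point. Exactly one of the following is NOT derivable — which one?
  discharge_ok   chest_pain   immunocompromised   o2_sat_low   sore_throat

[1] (1) [IF fever_present and rapid_test_pos THEN sore_throat]; (6) [IF admit and start_antiviral THEN discharge_ok]. ⇒ new: sore_throat, discharge_ok.
[2] (5) [IF sore_throat and discharge_ok THEN o2_sat_low]. ⇒ new: o2_sat_low.
[3] (2) [IF o2_sat_low THEN immunocompromised]. ⇒ new: immunocompromised.
Derived: discharge_ok (round 1), immunocompromised (round 3), o2_sat_low (round 2), sore_throat (round 1). chest_pain never appears in any round.

chest_pain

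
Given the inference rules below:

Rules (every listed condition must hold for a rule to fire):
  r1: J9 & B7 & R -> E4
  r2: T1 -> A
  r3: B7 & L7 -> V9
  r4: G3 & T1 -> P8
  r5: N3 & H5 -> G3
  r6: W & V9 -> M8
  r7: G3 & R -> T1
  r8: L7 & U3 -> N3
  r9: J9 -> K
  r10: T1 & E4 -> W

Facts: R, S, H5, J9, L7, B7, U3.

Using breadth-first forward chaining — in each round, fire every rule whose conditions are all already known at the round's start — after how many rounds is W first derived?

Round 1: r1 [J9 & B7 & R -> E4]; r3 [B7 & L7 -> V9]; r8 [L7 & U3 -> N3]; r9 [J9 -> K]. New: E4, V9, N3, K.
Round 2: r5 [N3 & H5 -> G3]. New: G3.
Round 3: r7 [G3 & R -> T1]. New: T1.
Round 4: r2 [T1 -> A]; r4 [G3 & T1 -> P8]; r10 [T1 & E4 -> W]. New: A, P8, W.
W first appears in round 4.

4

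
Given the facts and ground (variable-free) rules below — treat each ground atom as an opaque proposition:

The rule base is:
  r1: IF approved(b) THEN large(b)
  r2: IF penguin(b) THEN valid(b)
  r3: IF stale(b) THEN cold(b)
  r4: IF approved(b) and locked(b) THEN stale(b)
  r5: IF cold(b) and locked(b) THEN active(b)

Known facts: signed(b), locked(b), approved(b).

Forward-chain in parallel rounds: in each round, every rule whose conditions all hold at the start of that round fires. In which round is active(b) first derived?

Round 1: r1 [IF approved(b) THEN large(b)]; r4 [IF approved(b) and locked(b) THEN stale(b)]. New: large(b), stale(b).
Round 2: r3 [IF stale(b) THEN cold(b)]. New: cold(b).
Round 3: r5 [IF cold(b) and locked(b) THEN active(b)]. New: active(b).
active(b) first appears in round 3.

3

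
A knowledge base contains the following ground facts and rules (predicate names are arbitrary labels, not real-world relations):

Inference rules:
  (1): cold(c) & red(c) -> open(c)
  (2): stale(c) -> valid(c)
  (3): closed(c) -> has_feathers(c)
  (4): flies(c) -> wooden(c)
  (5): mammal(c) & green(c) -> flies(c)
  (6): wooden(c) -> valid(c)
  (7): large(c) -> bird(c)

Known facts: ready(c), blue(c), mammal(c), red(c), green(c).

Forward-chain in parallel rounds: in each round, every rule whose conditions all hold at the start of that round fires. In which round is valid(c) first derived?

Round 1 fires (5), giving flies(c).
Round 2 fires (4), giving wooden(c).
Round 3 fires (6), giving valid(c).
valid(c) first appears in round 3.

3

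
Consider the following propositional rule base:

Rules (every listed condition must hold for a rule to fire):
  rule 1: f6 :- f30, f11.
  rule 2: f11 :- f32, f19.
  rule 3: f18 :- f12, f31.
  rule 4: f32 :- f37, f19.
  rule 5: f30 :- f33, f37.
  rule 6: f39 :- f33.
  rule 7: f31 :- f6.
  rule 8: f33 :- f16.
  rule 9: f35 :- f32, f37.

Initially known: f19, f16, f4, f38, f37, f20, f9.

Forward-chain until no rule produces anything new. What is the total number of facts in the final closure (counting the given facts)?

Round 1 — rule 4, rule 8, derive f32, f33.
Round 2 — rule 2, rule 5, rule 6, rule 9, derive f11, f30, f39, f35.
Round 3 — rule 1, derive f6.
Round 4 — rule 7, derive f31.
Closure: {f11, f16, f19, f20, f30, f31, f32, f33, f35, f37, f38, f39, f4, f6, f9} — 15 facts.

15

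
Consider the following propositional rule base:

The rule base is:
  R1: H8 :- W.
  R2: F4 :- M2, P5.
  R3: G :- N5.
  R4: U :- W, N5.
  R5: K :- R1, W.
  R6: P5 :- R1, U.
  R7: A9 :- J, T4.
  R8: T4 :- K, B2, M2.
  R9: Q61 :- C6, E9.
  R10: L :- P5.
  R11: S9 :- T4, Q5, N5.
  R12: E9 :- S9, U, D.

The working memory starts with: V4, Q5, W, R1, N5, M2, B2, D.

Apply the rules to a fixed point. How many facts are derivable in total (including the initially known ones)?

18

Round 1: R1 [H8 :- W.]; R3 [G :- N5.]; R4 [U :- W, N5.]; R5 [K :- R1, W.]. Adds H8, G, U, K.
Round 2: R6 [P5 :- R1, U.]; R8 [T4 :- K, B2, M2.]. Adds P5, T4.
Round 3: R2 [F4 :- M2, P5.]; R10 [L :- P5.]; R11 [S9 :- T4, Q5, N5.]. Adds F4, L, S9.
Round 4: R12 [E9 :- S9, U, D.]. Adds E9.
Closure: {B2, D, E9, F4, G, H8, K, L, M2, N5, P5, Q5, R1, S9, T4, U, V4, W} — 18 facts.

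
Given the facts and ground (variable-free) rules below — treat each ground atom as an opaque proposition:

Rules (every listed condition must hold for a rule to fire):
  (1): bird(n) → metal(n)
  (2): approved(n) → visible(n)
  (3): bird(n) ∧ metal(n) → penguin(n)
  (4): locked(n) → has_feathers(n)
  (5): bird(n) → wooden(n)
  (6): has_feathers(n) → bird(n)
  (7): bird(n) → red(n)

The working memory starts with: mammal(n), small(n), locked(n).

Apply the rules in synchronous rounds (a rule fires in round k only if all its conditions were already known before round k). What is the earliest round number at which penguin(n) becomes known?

4

Round 1: (4) [locked(n) → has_feathers(n)]. New: has_feathers(n).
Round 2: (6) [has_feathers(n) → bird(n)]. New: bird(n).
Round 3: (1) [bird(n) → metal(n)]; (5) [bird(n) → wooden(n)]; (7) [bird(n) → red(n)]. New: metal(n), wooden(n), red(n).
Round 4: (3) [bird(n) ∧ metal(n) → penguin(n)]. New: penguin(n).
penguin(n) first appears in round 4.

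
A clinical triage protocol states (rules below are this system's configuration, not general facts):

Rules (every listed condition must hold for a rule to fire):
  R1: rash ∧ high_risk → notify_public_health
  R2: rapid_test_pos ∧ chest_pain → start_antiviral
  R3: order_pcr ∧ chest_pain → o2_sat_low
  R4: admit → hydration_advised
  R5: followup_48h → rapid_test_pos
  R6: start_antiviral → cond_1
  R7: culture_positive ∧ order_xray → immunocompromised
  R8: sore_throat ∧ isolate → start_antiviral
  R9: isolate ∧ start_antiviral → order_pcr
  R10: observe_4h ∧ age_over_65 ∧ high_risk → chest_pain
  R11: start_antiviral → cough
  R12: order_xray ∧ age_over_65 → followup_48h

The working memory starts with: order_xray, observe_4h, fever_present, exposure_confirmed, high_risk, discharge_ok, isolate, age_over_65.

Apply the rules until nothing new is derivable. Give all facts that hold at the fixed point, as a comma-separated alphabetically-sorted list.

Round 1: R10 [observe_4h ∧ age_over_65 ∧ high_risk → chest_pain]; R12 [order_xray ∧ age_over_65 → followup_48h]. New: chest_pain, followup_48h.
Round 2: R5 [followup_48h → rapid_test_pos]. New: rapid_test_pos.
Round 3: R2 [rapid_test_pos ∧ chest_pain → start_antiviral]. New: start_antiviral.
Round 4: R6 [start_antiviral → cond_1]; R9 [isolate ∧ start_antiviral → order_pcr]; R11 [start_antiviral → cough]. New: cond_1, order_pcr, cough.
Round 5: R3 [order_pcr ∧ chest_pain → o2_sat_low]. New: o2_sat_low.

age_over_65, chest_pain, cond_1, cough, discharge_ok, exposure_confirmed, fever_present, followup_48h, high_risk, isolate, o2_sat_low, observe_4h, order_pcr, order_xray, rapid_test_pos, start_antiviral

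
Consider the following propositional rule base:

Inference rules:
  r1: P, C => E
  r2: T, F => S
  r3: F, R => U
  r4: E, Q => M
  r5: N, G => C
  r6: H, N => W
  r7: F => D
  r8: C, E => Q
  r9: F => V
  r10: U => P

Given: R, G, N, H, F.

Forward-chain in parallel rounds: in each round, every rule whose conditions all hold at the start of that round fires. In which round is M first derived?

Round 1: r3 [F, R => U]; r5 [N, G => C]; r6 [H, N => W]; r7 [F => D]; r9 [F => V]. New: U, C, W, D, V.
Round 2: r10 [U => P]. New: P.
Round 3: r1 [P, C => E]. New: E.
Round 4: r8 [C, E => Q]. New: Q.
Round 5: r4 [E, Q => M]. New: M.
M first appears in round 5.

5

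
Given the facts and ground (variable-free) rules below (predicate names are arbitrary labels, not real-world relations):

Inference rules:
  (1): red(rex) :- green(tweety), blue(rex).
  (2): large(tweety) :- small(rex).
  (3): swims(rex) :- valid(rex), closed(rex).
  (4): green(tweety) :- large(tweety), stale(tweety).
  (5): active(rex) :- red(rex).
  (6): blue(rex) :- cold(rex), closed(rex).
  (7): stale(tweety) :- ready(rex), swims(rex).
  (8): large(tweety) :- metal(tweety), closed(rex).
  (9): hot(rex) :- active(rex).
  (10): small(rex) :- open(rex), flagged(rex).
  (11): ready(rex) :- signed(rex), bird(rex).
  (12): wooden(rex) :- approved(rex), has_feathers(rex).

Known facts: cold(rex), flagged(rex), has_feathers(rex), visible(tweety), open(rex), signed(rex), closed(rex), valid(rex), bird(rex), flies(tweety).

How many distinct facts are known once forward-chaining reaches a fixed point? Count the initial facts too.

20

Round 1: (3) [swims(rex) :- valid(rex), closed(rex).]; (6) [blue(rex) :- cold(rex), closed(rex).]; (10) [small(rex) :- open(rex), flagged(rex).]; (11) [ready(rex) :- signed(rex), bird(rex).]. New: swims(rex), blue(rex), small(rex), ready(rex).
Round 2: (2) [large(tweety) :- small(rex).]; (7) [stale(tweety) :- ready(rex), swims(rex).]. New: large(tweety), stale(tweety).
Round 3: (4) [green(tweety) :- large(tweety), stale(tweety).]. New: green(tweety).
Round 4: (1) [red(rex) :- green(tweety), blue(rex).]. New: red(rex).
Round 5: (5) [active(rex) :- red(rex).]. New: active(rex).
Round 6: (9) [hot(rex) :- active(rex).]. New: hot(rex).
Closure: {active(rex), bird(rex), blue(rex), closed(rex), cold(rex), flagged(rex), flies(tweety), green(tweety), has_feathers(rex), hot(rex), large(tweety), open(rex), ready(rex), red(rex), signed(rex), small(rex), stale(tweety), swims(rex), valid(rex), visible(tweety)} — 20 facts.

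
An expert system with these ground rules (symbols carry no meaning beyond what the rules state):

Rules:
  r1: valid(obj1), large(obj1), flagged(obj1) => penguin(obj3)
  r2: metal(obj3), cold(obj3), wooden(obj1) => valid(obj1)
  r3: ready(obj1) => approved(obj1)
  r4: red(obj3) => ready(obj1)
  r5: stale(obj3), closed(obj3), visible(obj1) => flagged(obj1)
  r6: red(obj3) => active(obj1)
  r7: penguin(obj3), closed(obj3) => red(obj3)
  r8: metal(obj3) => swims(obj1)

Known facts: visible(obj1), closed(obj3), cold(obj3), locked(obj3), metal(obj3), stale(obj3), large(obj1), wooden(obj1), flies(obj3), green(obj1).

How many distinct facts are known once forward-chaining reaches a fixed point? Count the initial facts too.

18

Round 1: r2 [metal(obj3), cold(obj3), wooden(obj1) => valid(obj1)]; r5 [stale(obj3), closed(obj3), visible(obj1) => flagged(obj1)]; r8 [metal(obj3) => swims(obj1)]. Adds valid(obj1), flagged(obj1), swims(obj1).
Round 2: r1 [valid(obj1), large(obj1), flagged(obj1) => penguin(obj3)]. Adds penguin(obj3).
Round 3: r7 [penguin(obj3), closed(obj3) => red(obj3)]. Adds red(obj3).
Round 4: r4 [red(obj3) => ready(obj1)]; r6 [red(obj3) => active(obj1)]. Adds ready(obj1), active(obj1).
Round 5: r3 [ready(obj1) => approved(obj1)]. Adds approved(obj1).
Closure: {active(obj1), approved(obj1), closed(obj3), cold(obj3), flagged(obj1), flies(obj3), green(obj1), large(obj1), locked(obj3), metal(obj3), penguin(obj3), ready(obj1), red(obj3), stale(obj3), swims(obj1), valid(obj1), visible(obj1), wooden(obj1)} — 18 facts.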